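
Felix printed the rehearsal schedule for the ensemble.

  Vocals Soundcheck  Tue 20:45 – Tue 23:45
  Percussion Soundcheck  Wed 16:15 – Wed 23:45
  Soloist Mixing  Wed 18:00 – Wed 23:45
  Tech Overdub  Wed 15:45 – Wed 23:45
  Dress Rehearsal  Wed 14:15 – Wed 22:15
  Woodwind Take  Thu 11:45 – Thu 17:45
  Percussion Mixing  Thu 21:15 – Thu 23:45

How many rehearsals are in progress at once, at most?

Sweep the timeline, counting +1 at each start and −1 at each end (ends before starts at a tie):
Tue 20:45 start Vocals Soundcheck → 1
Tue 23:45 end Vocals Soundcheck → 0
Wed 14:15 start Dress Rehearsal → 1
Wed 15:45 start Tech Overdub → 2
Wed 16:15 start Percussion Soundcheck → 3
Wed 18:00 start Soloist Mixing → 4
Wed 22:15 end Dress Rehearsal → 3
Wed 23:45 end Percussion Soundcheck → 2
Wed 23:45 end Soloist Mixing → 1
Wed 23:45 end Tech Overdub → 0
Thu 11:45 start Woodwind Take → 1
Thu 17:45 end Woodwind Take → 0
Thu 21:15 start Percussion Mixing → 1
Thu 23:45 end Percussion Mixing → 0
Peak is 4, at Wed 18:00 (Dress Rehearsal, Percussion Soundcheck, Soloist Mixing, Tech Overdub).

4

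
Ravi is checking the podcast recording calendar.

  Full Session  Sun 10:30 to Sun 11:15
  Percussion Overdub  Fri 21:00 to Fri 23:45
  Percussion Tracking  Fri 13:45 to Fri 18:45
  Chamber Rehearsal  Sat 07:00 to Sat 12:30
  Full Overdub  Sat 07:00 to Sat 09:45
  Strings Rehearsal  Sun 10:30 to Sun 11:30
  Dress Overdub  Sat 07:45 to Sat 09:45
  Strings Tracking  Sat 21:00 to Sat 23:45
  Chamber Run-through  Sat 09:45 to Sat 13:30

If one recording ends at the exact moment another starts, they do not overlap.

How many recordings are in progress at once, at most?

Sweep the timeline, counting +1 at each start and −1 at each end (ends before starts at a tie):
Fri 13:45 start Percussion Tracking → 1
Fri 18:45 end Percussion Tracking → 0
Fri 21:00 start Percussion Overdub → 1
Fri 23:45 end Percussion Overdub → 0
Sat 07:00 start Chamber Rehearsal → 1
Sat 07:00 start Full Overdub → 2
Sat 07:45 start Dress Overdub → 3
Sat 09:45 end Dress Overdub → 2
Sat 09:45 end Full Overdub → 1
Sat 09:45 start Chamber Run-through → 2
Sat 12:30 end Chamber Rehearsal → 1
Sat 13:30 end Chamber Run-through → 0
Sat 21:00 start Strings Tracking → 1
Sat 23:45 end Strings Tracking → 0
Sun 10:30 start Full Session → 1
Sun 10:30 start Strings Rehearsal → 2
Sun 11:15 end Full Session → 1
Sun 11:30 end Strings Rehearsal → 0
Peak is 3, at Sat 07:45 (Chamber Rehearsal, Dress Overdub, Full Overdub).

3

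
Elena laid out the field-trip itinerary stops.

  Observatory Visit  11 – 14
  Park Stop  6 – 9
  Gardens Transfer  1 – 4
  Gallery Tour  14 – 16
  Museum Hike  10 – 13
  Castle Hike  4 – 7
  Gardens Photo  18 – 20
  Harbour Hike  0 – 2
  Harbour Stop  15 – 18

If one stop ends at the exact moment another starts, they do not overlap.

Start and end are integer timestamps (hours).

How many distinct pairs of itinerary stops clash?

4

Two intervals overlap when each starts before the other ends.
Sorted by start: Harbour Hike, Gardens Transfer, Castle Hike, Park Stop, Museum Hike, Observatory Visit, Gallery Tour, Harbour Stop, Gardens Photo.
Gardens Transfer starts before Harbour Hike ends → Harbour Hike and Gardens Transfer overlap.
Castle Hike starts after Harbour Hike ends, so nothing later overlaps Harbour Hike either.
Castle Hike starts exactly when Gardens Transfer ends (back-to-back, no overlap), so nothing later overlaps Gardens Transfer either.
Park Stop starts before Castle Hike ends → Castle Hike and Park Stop overlap.
Museum Hike starts after Castle Hike ends, so nothing later overlaps Castle Hike either.
Museum Hike starts after Park Stop ends, so nothing later overlaps Park Stop either.
Observatory Visit starts before Museum Hike ends → Museum Hike and Observatory Visit overlap.
Gallery Tour starts after Museum Hike ends, so nothing later overlaps Museum Hike either.
Gallery Tour starts exactly when Observatory Visit ends (back-to-back, no overlap), so nothing later overlaps Observatory Visit either.
Harbour Stop starts before Gallery Tour ends → Gallery Tour and Harbour Stop overlap.
Gardens Photo starts after Gallery Tour ends.
Gardens Photo starts exactly when Harbour Stop ends (back-to-back, no overlap).
Overlapping pairs: Castle Hike & Park Stop, Gallery Tour & Harbour Stop, Gardens Transfer & Harbour Hike, Museum Hike & Observatory Visit — 4 in total.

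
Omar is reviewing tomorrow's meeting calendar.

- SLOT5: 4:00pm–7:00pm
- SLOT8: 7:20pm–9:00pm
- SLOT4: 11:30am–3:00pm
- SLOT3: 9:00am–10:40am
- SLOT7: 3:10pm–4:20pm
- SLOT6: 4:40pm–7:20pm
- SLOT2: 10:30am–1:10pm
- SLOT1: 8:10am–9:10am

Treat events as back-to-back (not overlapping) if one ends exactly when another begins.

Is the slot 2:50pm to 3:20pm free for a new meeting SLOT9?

SLOT1: ends 9:10am at or before SLOT9 starts 2:50pm → clear.
SLOT3: ends 10:40am at or before SLOT9 starts 2:50pm → clear.
SLOT2: ends 1:10pm at or before SLOT9 starts 2:50pm → clear.
SLOT4: starts 11:30am before SLOT9 ends 3:20pm, and ends 3:00pm after SLOT9 starts 2:50pm → overlap.
SLOT7: starts 3:10pm before SLOT9 ends 3:20pm, and ends 4:20pm after SLOT9 starts 2:50pm → overlap.
SLOT5: starts 4:00pm at or after SLOT9 ends 3:20pm → clear.
SLOT6: starts 4:40pm at or after SLOT9 ends 3:20pm → clear.
SLOT8: starts 7:20pm at or after SLOT9 ends 3:20pm → clear.
SLOT9 overlaps SLOT4, SLOT7.

No — it overlaps SLOT4, SLOT7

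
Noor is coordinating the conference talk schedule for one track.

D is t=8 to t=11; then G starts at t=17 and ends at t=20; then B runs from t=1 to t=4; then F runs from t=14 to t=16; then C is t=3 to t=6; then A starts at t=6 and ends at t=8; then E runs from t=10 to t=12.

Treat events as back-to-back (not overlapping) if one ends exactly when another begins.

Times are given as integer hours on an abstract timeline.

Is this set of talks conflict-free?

Sorted by start: B, C, A, D, E, F, G.
C starts before B ends → B and C overlap.
That's a conflict, so the schedule is not conflict-free.

No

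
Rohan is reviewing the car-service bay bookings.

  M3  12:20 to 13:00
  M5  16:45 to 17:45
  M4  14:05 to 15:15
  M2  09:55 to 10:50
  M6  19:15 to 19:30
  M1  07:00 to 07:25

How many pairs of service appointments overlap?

0

Sorted by start: M1, M2, M3, M4, M5, M6.
M2 starts after M1 ends; M1 is clear from here.
M3 starts after M2 ends; M2 is clear from here.
M4 starts after M3 ends; M3 is clear from here.
M5 starts after M4 ends; M4 is clear from here.
M6 starts after M5 ends.
No pair overlaps.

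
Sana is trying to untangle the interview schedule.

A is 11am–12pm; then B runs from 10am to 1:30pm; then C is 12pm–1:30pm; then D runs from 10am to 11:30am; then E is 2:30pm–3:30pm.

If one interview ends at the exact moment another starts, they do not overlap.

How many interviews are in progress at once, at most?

3

Sort all start/end points and keep a running count:
10am start B → 1
10am start D → 2
11am start A → 3
11:30am end D → 2
12pm end A → 1
12pm start C → 2
1:30pm end B → 1
1:30pm end C → 0
2:30pm start E → 1
3:30pm end E → 0
Peak is 3, at 11am (A, B, D).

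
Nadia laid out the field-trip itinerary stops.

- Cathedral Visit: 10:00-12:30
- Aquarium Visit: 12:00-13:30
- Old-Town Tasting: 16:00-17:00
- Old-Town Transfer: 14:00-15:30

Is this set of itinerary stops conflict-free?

Check each pair: they overlap iff neither finishes before the other starts.
Sorted by start: Cathedral Visit, Aquarium Visit, Old-Town Transfer, Old-Town Tasting.
Aquarium Visit starts before Cathedral Visit ends → Cathedral Visit and Aquarium Visit overlap.
That's a conflict, so the schedule is not conflict-free.

No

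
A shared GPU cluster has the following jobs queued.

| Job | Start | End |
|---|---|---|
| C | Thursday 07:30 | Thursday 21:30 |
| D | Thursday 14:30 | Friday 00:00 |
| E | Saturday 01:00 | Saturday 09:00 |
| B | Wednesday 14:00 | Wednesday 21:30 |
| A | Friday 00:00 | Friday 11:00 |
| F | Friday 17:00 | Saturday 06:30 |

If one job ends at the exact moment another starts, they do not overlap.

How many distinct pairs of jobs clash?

Sorted by start: B, C, D, A, F, E.
C starts after B ends, so nothing later overlaps B either.
D starts before C ends → C and D overlap.
A starts after C ends, so nothing later overlaps C either.
A starts exactly when D ends (back-to-back, no overlap), so nothing later overlaps D either.
F starts after A ends, so nothing later overlaps A either.
E starts before F ends → F and E overlap.
Overlapping pairs: C & D, E & F — 2 in total.

2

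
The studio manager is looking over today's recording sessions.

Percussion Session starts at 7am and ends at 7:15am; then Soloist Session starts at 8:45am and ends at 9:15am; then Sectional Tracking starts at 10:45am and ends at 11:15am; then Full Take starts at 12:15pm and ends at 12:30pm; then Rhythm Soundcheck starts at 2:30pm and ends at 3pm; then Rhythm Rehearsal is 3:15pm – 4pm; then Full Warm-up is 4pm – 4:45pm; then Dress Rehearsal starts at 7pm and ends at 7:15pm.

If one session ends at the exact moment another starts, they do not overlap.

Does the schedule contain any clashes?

No

Check each pair: they overlap iff neither finishes before the other starts.
Sorted by start: Percussion Session, Soloist Session, Sectional Tracking, Full Take, Rhythm Soundcheck, Rhythm Rehearsal, Full Warm-up, Dress Rehearsal.
Soloist Session starts after Percussion Session ends — done with Percussion Session.
Sectional Tracking starts after Soloist Session ends — done with Soloist Session.
Full Take starts after Sectional Tracking ends — done with Sectional Tracking.
Rhythm Soundcheck starts after Full Take ends — done with Full Take.
Rhythm Rehearsal starts after Rhythm Soundcheck ends — done with Rhythm Soundcheck.
Full Warm-up starts exactly when Rhythm Rehearsal ends (back-to-back, no overlap) — done with Rhythm Rehearsal.
Dress Rehearsal starts after Full Warm-up ends.
Every pair is clear; the schedule has no overlaps.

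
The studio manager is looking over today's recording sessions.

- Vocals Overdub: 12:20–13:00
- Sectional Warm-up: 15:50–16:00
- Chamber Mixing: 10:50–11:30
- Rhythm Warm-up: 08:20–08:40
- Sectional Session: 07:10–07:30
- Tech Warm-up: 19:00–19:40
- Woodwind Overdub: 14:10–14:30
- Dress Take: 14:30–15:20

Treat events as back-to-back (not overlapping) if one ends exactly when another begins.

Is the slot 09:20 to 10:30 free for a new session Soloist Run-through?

Yes — the slot is free

Sectional Session: ends 07:30 at or before Soloist Run-through starts 09:20 → clear.
Rhythm Warm-up: ends 08:40 at or before Soloist Run-through starts 09:20 → clear.
Chamber Mixing: starts 10:50 at or after Soloist Run-through ends 10:30 → clear.
Vocals Overdub: starts 12:20 at or after Soloist Run-through ends 10:30 → clear.
Woodwind Overdub: starts 14:10 at or after Soloist Run-through ends 10:30 → clear.
Dress Take: starts 14:30 at or after Soloist Run-through ends 10:30 → clear.
Sectional Warm-up: starts 15:50 at or after Soloist Run-through ends 10:30 → clear.
Tech Warm-up: starts 19:00 at or after Soloist Run-through ends 10:30 → clear.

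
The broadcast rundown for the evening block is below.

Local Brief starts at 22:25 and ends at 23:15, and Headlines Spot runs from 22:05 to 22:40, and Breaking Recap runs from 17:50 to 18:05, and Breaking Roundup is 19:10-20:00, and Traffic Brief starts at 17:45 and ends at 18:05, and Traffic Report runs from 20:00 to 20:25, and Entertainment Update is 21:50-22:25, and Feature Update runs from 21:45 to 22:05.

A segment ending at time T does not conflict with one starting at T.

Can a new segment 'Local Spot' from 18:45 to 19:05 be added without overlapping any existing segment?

Yes — the slot is free

Traffic Brief: ends 18:05 at or before Local Spot starts 18:45 → clear.
Breaking Recap: ends 18:05 at or before Local Spot starts 18:45 → clear.
Breaking Roundup: starts 19:10 at or after Local Spot ends 19:05 → clear.
Traffic Report: starts 20:00 at or after Local Spot ends 19:05 → clear.
Feature Update: starts 21:45 at or after Local Spot ends 19:05 → clear.
Entertainment Update: starts 21:50 at or after Local Spot ends 19:05 → clear.
Headlines Spot: starts 22:05 at or after Local Spot ends 19:05 → clear.
Local Brief: starts 22:25 at or after Local Spot ends 19:05 → clear.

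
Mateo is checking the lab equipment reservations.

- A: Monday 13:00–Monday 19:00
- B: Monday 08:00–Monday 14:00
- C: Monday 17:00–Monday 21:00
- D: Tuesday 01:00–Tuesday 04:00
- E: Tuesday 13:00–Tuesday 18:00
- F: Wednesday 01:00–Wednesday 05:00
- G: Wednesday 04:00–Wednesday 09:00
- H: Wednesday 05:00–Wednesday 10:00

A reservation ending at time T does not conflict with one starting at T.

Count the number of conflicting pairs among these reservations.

Sorted by start: B, A, C, D, E, F, G, H.
A starts before B ends → B and A overlap.
C starts after B ends, so nothing later overlaps B either.
C starts before A ends → A and C overlap.
D starts after A ends, so nothing later overlaps A either.
D starts after C ends, so nothing later overlaps C either.
E starts after D ends, so nothing later overlaps D either.
F starts after E ends, so nothing later overlaps E either.
G starts before F ends → F and G overlap.
H starts exactly when F ends (back-to-back, no overlap).
H starts before G ends → G and H overlap.
Overlapping pairs: A & B, A & C, F & G, G & H — 4 in total.

4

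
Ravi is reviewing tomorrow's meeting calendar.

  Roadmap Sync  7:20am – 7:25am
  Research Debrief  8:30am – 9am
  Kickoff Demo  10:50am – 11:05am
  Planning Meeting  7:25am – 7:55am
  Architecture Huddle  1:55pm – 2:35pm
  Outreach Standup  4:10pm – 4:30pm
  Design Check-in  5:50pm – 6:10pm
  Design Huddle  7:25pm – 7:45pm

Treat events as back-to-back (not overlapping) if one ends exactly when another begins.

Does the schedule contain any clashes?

No

Sorted by start: Roadmap Sync, Planning Meeting, Research Debrief, Kickoff Demo, Architecture Huddle, Outreach Standup, Design Check-in, Design Huddle.
Planning Meeting starts exactly when Roadmap Sync ends (back-to-back, no overlap), so Roadmap Sync has no further overlaps.
Research Debrief starts after Planning Meeting ends, so Planning Meeting has no further overlaps.
Kickoff Demo starts after Research Debrief ends, so Research Debrief has no further overlaps.
Architecture Huddle starts after Kickoff Demo ends, so Kickoff Demo has no further overlaps.
Outreach Standup starts after Architecture Huddle ends, so Architecture Huddle has no further overlaps.
Design Check-in starts after Outreach Standup ends, so Outreach Standup has no further overlaps.
Design Huddle starts after Design Check-in ends.
Every pair is clear; the schedule has no overlaps.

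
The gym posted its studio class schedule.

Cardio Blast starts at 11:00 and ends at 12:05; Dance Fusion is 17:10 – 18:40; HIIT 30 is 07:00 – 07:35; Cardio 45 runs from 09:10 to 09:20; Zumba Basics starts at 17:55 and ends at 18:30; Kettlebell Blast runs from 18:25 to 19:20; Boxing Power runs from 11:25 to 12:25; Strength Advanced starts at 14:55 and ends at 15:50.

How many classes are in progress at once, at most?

Walk through starts and ends in time order (an end at T is processed before a start at T):
07:00 start HIIT 30 → 1
07:35 end HIIT 30 → 0
09:10 start Cardio 45 → 1
09:20 end Cardio 45 → 0
11:00 start Cardio Blast → 1
11:25 start Boxing Power → 2
12:05 end Cardio Blast → 1
12:25 end Boxing Power → 0
14:55 start Strength Advanced → 1
15:50 end Strength Advanced → 0
17:10 start Dance Fusion → 1
17:55 start Zumba Basics → 2
18:25 start Kettlebell Blast → 3
18:30 end Zumba Basics → 2
18:40 end Dance Fusion → 1
19:20 end Kettlebell Blast → 0
Peak is 3, at 18:25 (Dance Fusion, Kettlebell Blast, Zumba Basics).

3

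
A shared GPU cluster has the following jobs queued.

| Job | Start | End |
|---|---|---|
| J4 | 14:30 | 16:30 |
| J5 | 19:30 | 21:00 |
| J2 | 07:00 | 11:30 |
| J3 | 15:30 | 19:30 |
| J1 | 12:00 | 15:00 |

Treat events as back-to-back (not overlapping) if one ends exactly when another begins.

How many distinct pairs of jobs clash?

Sorted by start: J2, J1, J4, J3, J5.
J1 starts after J2 ends — done with J2.
J4 starts before J1 ends → J1 and J4 overlap.
J3 starts after J1 ends — done with J1.
J3 starts before J4 ends → J4 and J3 overlap.
J5 starts after J4 ends.
J5 starts exactly when J3 ends (back-to-back, no overlap).
Overlapping pairs: J1 & J4, J3 & J4 — 2 in total.

2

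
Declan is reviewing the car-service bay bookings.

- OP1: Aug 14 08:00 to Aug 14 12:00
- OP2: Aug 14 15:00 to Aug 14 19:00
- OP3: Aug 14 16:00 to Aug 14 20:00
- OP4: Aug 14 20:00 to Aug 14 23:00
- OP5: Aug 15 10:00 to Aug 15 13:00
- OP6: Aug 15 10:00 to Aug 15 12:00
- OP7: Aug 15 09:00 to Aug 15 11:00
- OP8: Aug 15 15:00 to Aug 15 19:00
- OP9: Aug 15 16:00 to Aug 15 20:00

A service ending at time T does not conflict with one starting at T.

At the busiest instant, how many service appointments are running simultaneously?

Sweep the timeline, counting +1 at each start and −1 at each end (ends before starts at a tie):
Aug 14 08:00 start OP1 → 1
Aug 14 12:00 end OP1 → 0
Aug 14 15:00 start OP2 → 1
Aug 14 16:00 start OP3 → 2
Aug 14 19:00 end OP2 → 1
Aug 14 20:00 end OP3 → 0
Aug 14 20:00 start OP4 → 1
Aug 14 23:00 end OP4 → 0
Aug 15 09:00 start OP7 → 1
Aug 15 10:00 start OP5 → 2
Aug 15 10:00 start OP6 → 3
Aug 15 11:00 end OP7 → 2
Aug 15 12:00 end OP6 → 1
Aug 15 13:00 end OP5 → 0
Aug 15 15:00 start OP8 → 1
Aug 15 16:00 start OP9 → 2
Aug 15 19:00 end OP8 → 1
Aug 15 20:00 end OP9 → 0
Peak is 3, at Aug 15 10:00 (OP5, OP6, OP7).

3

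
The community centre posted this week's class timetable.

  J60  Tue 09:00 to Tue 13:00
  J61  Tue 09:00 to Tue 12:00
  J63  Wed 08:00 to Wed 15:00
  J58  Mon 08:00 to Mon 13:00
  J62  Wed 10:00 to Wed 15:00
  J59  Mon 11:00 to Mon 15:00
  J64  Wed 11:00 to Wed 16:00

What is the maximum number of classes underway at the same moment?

Walk through starts and ends in time order (an end at T is processed before a start at T):
Mon 08:00 start J58 → 1
Mon 11:00 start J59 → 2
Mon 13:00 end J58 → 1
Mon 15:00 end J59 → 0
Tue 09:00 start J60 → 1
Tue 09:00 start J61 → 2
Tue 12:00 end J61 → 1
Tue 13:00 end J60 → 0
Wed 08:00 start J63 → 1
Wed 10:00 start J62 → 2
Wed 11:00 start J64 → 3
Wed 15:00 end J62 → 2
Wed 15:00 end J63 → 1
Wed 16:00 end J64 → 0
Peak is 3, at Wed 11:00 (J62, J63, J64).

3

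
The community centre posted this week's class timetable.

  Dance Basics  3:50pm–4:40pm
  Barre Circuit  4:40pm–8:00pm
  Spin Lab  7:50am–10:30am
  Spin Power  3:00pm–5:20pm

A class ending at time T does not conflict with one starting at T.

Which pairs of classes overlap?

Barre Circuit & Spin Power, Dance Basics & Spin Power

Sorted by start: Spin Lab, Spin Power, Dance Basics, Barre Circuit.
Spin Power starts after Spin Lab ends, so nothing later overlaps Spin Lab either.
Dance Basics starts before Spin Power ends → Spin Power and Dance Basics overlap.
Barre Circuit starts before Spin Power ends → Spin Power and Barre Circuit overlap.
Barre Circuit starts exactly when Dance Basics ends (back-to-back, no overlap).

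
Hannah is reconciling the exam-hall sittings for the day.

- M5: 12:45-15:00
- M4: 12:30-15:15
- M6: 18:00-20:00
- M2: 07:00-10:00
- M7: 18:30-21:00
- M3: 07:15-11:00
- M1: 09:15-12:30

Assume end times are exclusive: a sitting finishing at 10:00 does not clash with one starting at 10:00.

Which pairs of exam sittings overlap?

M1 & M2, M1 & M3, M2 & M3, M4 & M5, M6 & M7

Sorted by start: M2, M3, M1, M4, M5, M6, M7.
M3 starts before M2 ends → M2 and M3 overlap.
M1 starts before M2 ends → M2 and M1 overlap.
M4 starts after M2 ends, so nothing later overlaps M2 either.
M1 starts before M3 ends → M3 and M1 overlap.
M4 starts after M3 ends, so nothing later overlaps M3 either.
M4 starts exactly when M1 ends (back-to-back, no overlap), so nothing later overlaps M1 either.
M5 starts before M4 ends → M4 and M5 overlap.
M6 starts after M4 ends, so nothing later overlaps M4 either.
M6 starts after M5 ends, so nothing later overlaps M5 either.
M7 starts before M6 ends → M6 and M7 overlap.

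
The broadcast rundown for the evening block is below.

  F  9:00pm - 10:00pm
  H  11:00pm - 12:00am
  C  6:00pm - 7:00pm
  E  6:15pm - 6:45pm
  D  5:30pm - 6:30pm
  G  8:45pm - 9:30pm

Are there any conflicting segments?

Yes

Sorted by start: D, C, E, G, F, H.
C starts before D ends → D and C overlap.
That's a conflict, so the schedule is not conflict-free.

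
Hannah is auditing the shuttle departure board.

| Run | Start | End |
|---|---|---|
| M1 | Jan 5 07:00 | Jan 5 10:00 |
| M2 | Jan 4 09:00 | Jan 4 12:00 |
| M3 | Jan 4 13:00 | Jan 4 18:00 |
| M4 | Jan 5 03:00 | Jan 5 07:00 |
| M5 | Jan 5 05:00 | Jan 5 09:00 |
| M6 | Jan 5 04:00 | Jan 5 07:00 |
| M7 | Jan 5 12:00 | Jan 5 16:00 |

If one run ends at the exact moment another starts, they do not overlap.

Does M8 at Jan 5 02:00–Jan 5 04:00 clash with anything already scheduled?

M2: ends Jan 4 12:00 at or before M8 starts Jan 5 02:00 → clear.
M3: ends Jan 4 18:00 at or before M8 starts Jan 5 02:00 → clear.
M4: starts Jan 5 03:00 before M8 ends Jan 5 04:00, and ends Jan 5 07:00 after M8 starts Jan 5 02:00 → overlap.
M6: starts Jan 5 04:00 at or after M8 ends Jan 5 04:00 → clear.
M5: starts Jan 5 05:00 at or after M8 ends Jan 5 04:00 → clear.
M1: starts Jan 5 07:00 at or after M8 ends Jan 5 04:00 → clear.
M7: starts Jan 5 12:00 at or after M8 ends Jan 5 04:00 → clear.
M8 overlaps M4.

Yes — it overlaps M4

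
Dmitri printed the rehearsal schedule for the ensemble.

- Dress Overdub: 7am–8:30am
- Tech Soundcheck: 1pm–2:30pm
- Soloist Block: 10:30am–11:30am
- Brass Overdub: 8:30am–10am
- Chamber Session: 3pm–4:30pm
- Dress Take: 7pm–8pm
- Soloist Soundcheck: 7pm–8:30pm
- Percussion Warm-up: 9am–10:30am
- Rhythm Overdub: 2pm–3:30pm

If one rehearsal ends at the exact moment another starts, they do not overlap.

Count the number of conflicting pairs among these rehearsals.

4

Sorted by start: Dress Overdub, Brass Overdub, Percussion Warm-up, Soloist Block, Tech Soundcheck, Rhythm Overdub, Chamber Session, Soloist Soundcheck, Dress Take.
Brass Overdub starts exactly when Dress Overdub ends (back-to-back, no overlap); Dress Overdub is clear from here.
Percussion Warm-up starts before Brass Overdub ends → Brass Overdub and Percussion Warm-up overlap.
Soloist Block starts after Brass Overdub ends; Brass Overdub is clear from here.
Soloist Block starts exactly when Percussion Warm-up ends (back-to-back, no overlap); Percussion Warm-up is clear from here.
Tech Soundcheck starts after Soloist Block ends; Soloist Block is clear from here.
Rhythm Overdub starts before Tech Soundcheck ends → Tech Soundcheck and Rhythm Overdub overlap.
Chamber Session starts after Tech Soundcheck ends; Tech Soundcheck is clear from here.
Chamber Session starts before Rhythm Overdub ends → Rhythm Overdub and Chamber Session overlap.
Soloist Soundcheck starts after Rhythm Overdub ends; Rhythm Overdub is clear from here.
Soloist Soundcheck starts after Chamber Session ends; Chamber Session is clear from here.
Dress Take starts before Soloist Soundcheck ends → Soloist Soundcheck and Dress Take overlap.
Overlapping pairs: Brass Overdub & Percussion Warm-up, Chamber Session & Rhythm Overdub, Dress Take & Soloist Soundcheck, Rhythm Overdub & Tech Soundcheck — 4 in total.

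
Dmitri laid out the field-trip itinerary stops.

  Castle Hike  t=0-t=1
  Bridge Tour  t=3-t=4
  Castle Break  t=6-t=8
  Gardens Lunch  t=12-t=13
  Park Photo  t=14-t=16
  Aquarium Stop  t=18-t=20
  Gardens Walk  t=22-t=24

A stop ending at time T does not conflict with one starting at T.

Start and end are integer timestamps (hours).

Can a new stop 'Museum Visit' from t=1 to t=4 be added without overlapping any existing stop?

Castle Hike: ends t=1 at or before Museum Visit starts t=1 → clear.
Bridge Tour: starts t=3 before Museum Visit ends t=4, and ends t=4 after Museum Visit starts t=1 → overlap.
Castle Break: starts t=6 at or after Museum Visit ends t=4 → clear.
Gardens Lunch: starts t=12 at or after Museum Visit ends t=4 → clear.
Park Photo: starts t=14 at or after Museum Visit ends t=4 → clear.
Aquarium Stop: starts t=18 at or after Museum Visit ends t=4 → clear.
Gardens Walk: starts t=22 at or after Museum Visit ends t=4 → clear.
Museum Visit overlaps Bridge Tour.

No — it overlaps Bridge Tour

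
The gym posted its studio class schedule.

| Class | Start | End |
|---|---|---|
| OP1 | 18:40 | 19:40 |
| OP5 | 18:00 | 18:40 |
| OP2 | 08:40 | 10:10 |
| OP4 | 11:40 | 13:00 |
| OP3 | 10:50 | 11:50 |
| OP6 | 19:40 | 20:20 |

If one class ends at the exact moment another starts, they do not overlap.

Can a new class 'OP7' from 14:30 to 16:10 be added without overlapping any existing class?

Yes — the slot is free

OP2: ends 10:10 at or before OP7 starts 14:30 → clear.
OP3: ends 11:50 at or before OP7 starts 14:30 → clear.
OP4: ends 13:00 at or before OP7 starts 14:30 → clear.
OP5: starts 18:00 at or after OP7 ends 16:10 → clear.
OP1: starts 18:40 at or after OP7 ends 16:10 → clear.
OP6: starts 19:40 at or after OP7 ends 16:10 → clear.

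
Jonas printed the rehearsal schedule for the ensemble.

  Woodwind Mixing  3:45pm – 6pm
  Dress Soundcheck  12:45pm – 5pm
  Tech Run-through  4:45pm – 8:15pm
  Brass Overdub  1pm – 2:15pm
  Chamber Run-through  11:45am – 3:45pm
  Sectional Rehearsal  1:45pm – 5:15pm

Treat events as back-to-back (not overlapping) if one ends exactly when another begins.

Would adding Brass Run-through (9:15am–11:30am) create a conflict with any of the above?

No — it doesn't clash with anything

Chamber Run-through: starts 11:45am at or after Brass Run-through ends 11:30am → clear.
Dress Soundcheck: starts 12:45pm at or after Brass Run-through ends 11:30am → clear.
Brass Overdub: starts 1pm at or after Brass Run-through ends 11:30am → clear.
Sectional Rehearsal: starts 1:45pm at or after Brass Run-through ends 11:30am → clear.
Woodwind Mixing: starts 3:45pm at or after Brass Run-through ends 11:30am → clear.
Tech Run-through: starts 4:45pm at or after Brass Run-through ends 11:30am → clear.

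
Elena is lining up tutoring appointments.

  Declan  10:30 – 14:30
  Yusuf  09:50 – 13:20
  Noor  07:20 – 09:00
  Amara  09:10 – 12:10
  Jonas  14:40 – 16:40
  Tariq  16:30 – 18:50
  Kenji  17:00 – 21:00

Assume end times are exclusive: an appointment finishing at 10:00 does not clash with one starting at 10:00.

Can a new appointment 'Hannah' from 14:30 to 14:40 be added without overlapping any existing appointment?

Noor: ends 09:00 at or before Hannah starts 14:30 → clear.
Amara: ends 12:10 at or before Hannah starts 14:30 → clear.
Yusuf: ends 13:20 at or before Hannah starts 14:30 → clear.
Declan: ends 14:30 at or before Hannah starts 14:30 → clear.
Jonas: starts 14:40 at or after Hannah ends 14:40 → clear.
Tariq: starts 16:30 at or after Hannah ends 14:40 → clear.
Kenji: starts 17:00 at or after Hannah ends 14:40 → clear.

Yes — the slot is free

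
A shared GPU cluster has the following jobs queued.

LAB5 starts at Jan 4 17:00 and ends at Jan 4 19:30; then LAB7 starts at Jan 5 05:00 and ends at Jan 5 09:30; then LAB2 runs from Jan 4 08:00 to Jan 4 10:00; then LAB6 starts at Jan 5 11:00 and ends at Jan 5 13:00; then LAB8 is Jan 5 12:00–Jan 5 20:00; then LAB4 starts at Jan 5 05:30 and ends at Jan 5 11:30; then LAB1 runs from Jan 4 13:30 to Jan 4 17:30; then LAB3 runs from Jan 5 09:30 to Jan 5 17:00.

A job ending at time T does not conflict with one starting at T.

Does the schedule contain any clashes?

Sorted by start: LAB2, LAB1, LAB5, LAB7, LAB4, LAB3, LAB6, LAB8.
LAB1 starts after LAB2 ends; LAB2 is clear from here.
LAB5 starts before LAB1 ends → LAB1 and LAB5 overlap.
That's a conflict, so the schedule is not conflict-free.

Yes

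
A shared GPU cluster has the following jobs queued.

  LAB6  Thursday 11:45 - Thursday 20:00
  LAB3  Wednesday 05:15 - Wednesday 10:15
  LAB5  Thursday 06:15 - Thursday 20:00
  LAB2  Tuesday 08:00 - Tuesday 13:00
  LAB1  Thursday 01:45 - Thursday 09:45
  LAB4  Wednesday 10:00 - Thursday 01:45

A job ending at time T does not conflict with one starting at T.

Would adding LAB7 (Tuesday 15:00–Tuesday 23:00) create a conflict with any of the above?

LAB2: ends Tuesday 13:00 at or before LAB7 starts Tuesday 15:00 → clear.
LAB3: starts Wednesday 05:15 at or after LAB7 ends Tuesday 23:00 → clear.
LAB4: starts Wednesday 10:00 at or after LAB7 ends Tuesday 23:00 → clear.
LAB1: starts Thursday 01:45 at or after LAB7 ends Tuesday 23:00 → clear.
LAB5: starts Thursday 06:15 at or after LAB7 ends Tuesday 23:00 → clear.
LAB6: starts Thursday 11:45 at or after LAB7 ends Tuesday 23:00 → clear.

No — it doesn't clash with anything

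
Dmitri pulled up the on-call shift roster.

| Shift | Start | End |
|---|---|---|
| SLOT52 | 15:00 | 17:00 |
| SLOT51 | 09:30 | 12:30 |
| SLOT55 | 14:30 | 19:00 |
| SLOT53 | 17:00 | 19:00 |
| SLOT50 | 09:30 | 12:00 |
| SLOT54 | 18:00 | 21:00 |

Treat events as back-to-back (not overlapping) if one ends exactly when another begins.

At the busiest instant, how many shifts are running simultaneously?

3

Sweep the timeline, counting +1 at each start and −1 at each end (ends before starts at a tie):
09:30 start SLOT50 → 1
09:30 start SLOT51 → 2
12:00 end SLOT50 → 1
12:30 end SLOT51 → 0
14:30 start SLOT55 → 1
15:00 start SLOT52 → 2
17:00 end SLOT52 → 1
17:00 start SLOT53 → 2
18:00 start SLOT54 → 3
19:00 end SLOT53 → 2
19:00 end SLOT55 → 1
21:00 end SLOT54 → 0
Peak is 3, at 18:00 (SLOT53, SLOT54, SLOT55).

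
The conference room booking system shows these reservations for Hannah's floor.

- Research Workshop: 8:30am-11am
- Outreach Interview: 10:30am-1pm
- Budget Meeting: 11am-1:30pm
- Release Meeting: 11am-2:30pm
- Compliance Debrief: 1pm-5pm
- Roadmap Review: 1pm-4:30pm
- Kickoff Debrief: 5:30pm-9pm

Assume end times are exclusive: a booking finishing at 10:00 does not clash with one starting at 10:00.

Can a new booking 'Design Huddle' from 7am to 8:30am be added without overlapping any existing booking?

Research Workshop: starts 8:30am at or after Design Huddle ends 8:30am → clear.
Outreach Interview: starts 10:30am at or after Design Huddle ends 8:30am → clear.
Budget Meeting: starts 11am at or after Design Huddle ends 8:30am → clear.
Release Meeting: starts 11am at or after Design Huddle ends 8:30am → clear.
Compliance Debrief: starts 1pm at or after Design Huddle ends 8:30am → clear.
Roadmap Review: starts 1pm at or after Design Huddle ends 8:30am → clear.
Kickoff Debrief: starts 5:30pm at or after Design Huddle ends 8:30am → clear.

Yes — the slot is free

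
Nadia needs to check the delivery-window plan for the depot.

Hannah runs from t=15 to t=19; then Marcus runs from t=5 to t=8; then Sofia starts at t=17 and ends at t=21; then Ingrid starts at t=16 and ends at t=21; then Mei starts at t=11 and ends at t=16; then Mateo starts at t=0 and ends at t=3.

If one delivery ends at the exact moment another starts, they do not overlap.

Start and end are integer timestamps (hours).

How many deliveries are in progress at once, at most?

Sort all start/end points and keep a running count:
t=0 start Mateo → 1
t=3 end Mateo → 0
t=5 start Marcus → 1
t=8 end Marcus → 0
t=11 start Mei → 1
t=15 start Hannah → 2
t=16 end Mei → 1
t=16 start Ingrid → 2
t=17 start Sofia → 3
t=19 end Hannah → 2
t=21 end Ingrid → 1
t=21 end Sofia → 0
Peak is 3, at t=17 (Hannah, Ingrid, Sofia).

3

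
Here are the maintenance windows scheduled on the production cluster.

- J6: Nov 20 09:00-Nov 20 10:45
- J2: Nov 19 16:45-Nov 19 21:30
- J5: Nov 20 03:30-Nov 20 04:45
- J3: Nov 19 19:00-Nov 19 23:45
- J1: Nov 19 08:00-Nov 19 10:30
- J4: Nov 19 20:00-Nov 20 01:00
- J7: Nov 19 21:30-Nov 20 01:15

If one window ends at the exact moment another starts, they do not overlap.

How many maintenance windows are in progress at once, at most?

3

Sort all start/end points and keep a running count:
Nov 19 08:00 start J1 → 1
Nov 19 10:30 end J1 → 0
Nov 19 16:45 start J2 → 1
Nov 19 19:00 start J3 → 2
Nov 19 20:00 start J4 → 3
Nov 19 21:30 end J2 → 2
Nov 19 21:30 start J7 → 3
Nov 19 23:45 end J3 → 2
Nov 20 01:00 end J4 → 1
Nov 20 01:15 end J7 → 0
Nov 20 03:30 start J5 → 1
Nov 20 04:45 end J5 → 0
Nov 20 09:00 start J6 → 1
Nov 20 10:45 end J6 → 0
Peak is 3, at Nov 19 20:00 (J2, J3, J4).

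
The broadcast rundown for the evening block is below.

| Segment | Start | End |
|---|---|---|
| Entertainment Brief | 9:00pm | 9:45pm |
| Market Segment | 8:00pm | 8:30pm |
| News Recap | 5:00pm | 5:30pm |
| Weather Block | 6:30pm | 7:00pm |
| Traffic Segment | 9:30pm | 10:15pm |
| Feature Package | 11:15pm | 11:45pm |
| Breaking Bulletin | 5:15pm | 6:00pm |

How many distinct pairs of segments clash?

Sorted by start: News Recap, Breaking Bulletin, Weather Block, Market Segment, Entertainment Brief, Traffic Segment, Feature Package.
Breaking Bulletin starts before News Recap ends → News Recap and Breaking Bulletin overlap.
Weather Block starts after News Recap ends; News Recap is clear from here.
Weather Block starts after Breaking Bulletin ends; Breaking Bulletin is clear from here.
Market Segment starts after Weather Block ends; Weather Block is clear from here.
Entertainment Brief starts after Market Segment ends; Market Segment is clear from here.
Traffic Segment starts before Entertainment Brief ends → Entertainment Brief and Traffic Segment overlap.
Feature Package starts after Entertainment Brief ends.
Feature Package starts after Traffic Segment ends.
Overlapping pairs: Breaking Bulletin & News Recap, Entertainment Brief & Traffic Segment — 2 in total.

2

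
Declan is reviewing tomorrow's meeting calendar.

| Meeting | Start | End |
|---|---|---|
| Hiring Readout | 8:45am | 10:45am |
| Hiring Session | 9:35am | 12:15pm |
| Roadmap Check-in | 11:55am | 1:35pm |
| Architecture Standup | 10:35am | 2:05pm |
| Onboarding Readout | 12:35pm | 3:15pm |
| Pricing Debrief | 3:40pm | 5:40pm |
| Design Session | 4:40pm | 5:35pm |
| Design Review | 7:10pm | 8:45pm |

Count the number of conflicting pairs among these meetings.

8

Sorted by start: Hiring Readout, Hiring Session, Architecture Standup, Roadmap Check-in, Onboarding Readout, Pricing Debrief, Design Session, Design Review.
Hiring Session starts before Hiring Readout ends → Hiring Readout and Hiring Session overlap.
Architecture Standup starts before Hiring Readout ends → Hiring Readout and Architecture Standup overlap.
Roadmap Check-in starts after Hiring Readout ends, so nothing later overlaps Hiring Readout either.
Architecture Standup starts before Hiring Session ends → Hiring Session and Architecture Standup overlap.
Roadmap Check-in starts before Hiring Session ends → Hiring Session and Roadmap Check-in overlap.
Onboarding Readout starts after Hiring Session ends, so nothing later overlaps Hiring Session either.
Roadmap Check-in starts before Architecture Standup ends → Architecture Standup and Roadmap Check-in overlap.
Onboarding Readout starts before Architecture Standup ends → Architecture Standup and Onboarding Readout overlap.
Pricing Debrief starts after Architecture Standup ends, so nothing later overlaps Architecture Standup either.
Onboarding Readout starts before Roadmap Check-in ends → Roadmap Check-in and Onboarding Readout overlap.
Pricing Debrief starts after Roadmap Check-in ends, so nothing later overlaps Roadmap Check-in either.
Pricing Debrief starts after Onboarding Readout ends, so nothing later overlaps Onboarding Readout either.
Design Session starts before Pricing Debrief ends → Pricing Debrief and Design Session overlap.
Design Review starts after Pricing Debrief ends.
Design Review starts after Design Session ends.
Overlapping pairs: Architecture Standup & Hiring Readout, Architecture Standup & Hiring Session, Architecture Standup & Onboarding Readout, Architecture Standup & Roadmap Check-in, Design Session & Pricing Debrief, Hiring Readout & Hiring Session, Hiring Session & Roadmap Check-in, Onboarding Readout & Roadmap Check-in — 8 in total.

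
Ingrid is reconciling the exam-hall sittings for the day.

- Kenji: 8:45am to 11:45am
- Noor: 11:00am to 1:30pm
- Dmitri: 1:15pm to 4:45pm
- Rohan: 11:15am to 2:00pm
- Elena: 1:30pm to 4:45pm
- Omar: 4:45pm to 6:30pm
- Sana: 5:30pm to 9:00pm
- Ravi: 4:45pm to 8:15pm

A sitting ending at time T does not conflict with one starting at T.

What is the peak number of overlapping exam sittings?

Sort all start/end points and keep a running count:
8:45am start Kenji → 1
11:00am start Noor → 2
11:15am start Rohan → 3
11:45am end Kenji → 2
1:15pm start Dmitri → 3
1:30pm end Noor → 2
1:30pm start Elena → 3
2:00pm end Rohan → 2
4:45pm end Dmitri → 1
4:45pm end Elena → 0
4:45pm start Omar → 1
4:45pm start Ravi → 2
5:30pm start Sana → 3
6:30pm end Omar → 2
8:15pm end Ravi → 1
9:00pm end Sana → 0
Peak is 3, at 11:15am (Kenji, Noor, Rohan).

3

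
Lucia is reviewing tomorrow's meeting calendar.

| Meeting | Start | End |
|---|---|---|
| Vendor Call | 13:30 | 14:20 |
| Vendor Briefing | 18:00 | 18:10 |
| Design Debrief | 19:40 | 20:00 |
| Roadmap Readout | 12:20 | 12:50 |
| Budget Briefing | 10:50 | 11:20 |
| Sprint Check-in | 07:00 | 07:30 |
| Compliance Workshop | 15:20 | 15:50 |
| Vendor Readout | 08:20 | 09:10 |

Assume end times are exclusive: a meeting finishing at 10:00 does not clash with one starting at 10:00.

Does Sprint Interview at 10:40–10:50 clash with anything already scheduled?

No — it doesn't clash with anything

Sprint Check-in: ends 07:30 at or before Sprint Interview starts 10:40 → clear.
Vendor Readout: ends 09:10 at or before Sprint Interview starts 10:40 → clear.
Budget Briefing: starts 10:50 at or after Sprint Interview ends 10:50 → clear.
Roadmap Readout: starts 12:20 at or after Sprint Interview ends 10:50 → clear.
Vendor Call: starts 13:30 at or after Sprint Interview ends 10:50 → clear.
Compliance Workshop: starts 15:20 at or after Sprint Interview ends 10:50 → clear.
Vendor Briefing: starts 18:00 at or after Sprint Interview ends 10:50 → clear.
Design Debrief: starts 19:40 at or after Sprint Interview ends 10:50 → clear.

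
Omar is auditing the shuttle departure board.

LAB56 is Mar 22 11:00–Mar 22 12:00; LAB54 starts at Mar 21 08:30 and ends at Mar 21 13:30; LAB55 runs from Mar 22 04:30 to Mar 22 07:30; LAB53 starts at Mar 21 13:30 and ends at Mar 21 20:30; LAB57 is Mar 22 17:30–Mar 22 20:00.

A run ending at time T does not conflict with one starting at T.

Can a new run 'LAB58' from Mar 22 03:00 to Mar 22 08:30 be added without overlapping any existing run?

LAB54: ends Mar 21 13:30 at or before LAB58 starts Mar 22 03:00 → clear.
LAB53: ends Mar 21 20:30 at or before LAB58 starts Mar 22 03:00 → clear.
LAB55: starts Mar 22 04:30 before LAB58 ends Mar 22 08:30, and ends Mar 22 07:30 after LAB58 starts Mar 22 03:00 → overlap.
LAB56: starts Mar 22 11:00 at or after LAB58 ends Mar 22 08:30 → clear.
LAB57: starts Mar 22 17:30 at or after LAB58 ends Mar 22 08:30 → clear.
LAB58 overlaps LAB55.

No — it overlaps LAB55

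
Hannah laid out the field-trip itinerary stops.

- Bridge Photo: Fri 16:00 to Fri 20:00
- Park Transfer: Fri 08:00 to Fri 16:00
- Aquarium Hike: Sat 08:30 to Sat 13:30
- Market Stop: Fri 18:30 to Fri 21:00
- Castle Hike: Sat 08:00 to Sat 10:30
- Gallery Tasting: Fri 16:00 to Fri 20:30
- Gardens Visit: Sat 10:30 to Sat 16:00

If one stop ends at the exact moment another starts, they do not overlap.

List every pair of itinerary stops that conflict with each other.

Aquarium Hike & Castle Hike, Aquarium Hike & Gardens Visit, Bridge Photo & Gallery Tasting, Bridge Photo & Market Stop, Gallery Tasting & Market Stop

Check each pair: they overlap iff neither finishes before the other starts.
Sorted by start: Park Transfer, Bridge Photo, Gallery Tasting, Market Stop, Castle Hike, Aquarium Hike, Gardens Visit.
Bridge Photo starts exactly when Park Transfer ends (back-to-back, no overlap); Park Transfer is clear from here.
Gallery Tasting starts before Bridge Photo ends → Bridge Photo and Gallery Tasting overlap.
Market Stop starts before Bridge Photo ends → Bridge Photo and Market Stop overlap.
Castle Hike starts after Bridge Photo ends; Bridge Photo is clear from here.
Market Stop starts before Gallery Tasting ends → Gallery Tasting and Market Stop overlap.
Castle Hike starts after Gallery Tasting ends; Gallery Tasting is clear from here.
Castle Hike starts after Market Stop ends; Market Stop is clear from here.
Aquarium Hike starts before Castle Hike ends → Castle Hike and Aquarium Hike overlap.
Gardens Visit starts exactly when Castle Hike ends (back-to-back, no overlap).
Gardens Visit starts before Aquarium Hike ends → Aquarium Hike and Gardens Visit overlap.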